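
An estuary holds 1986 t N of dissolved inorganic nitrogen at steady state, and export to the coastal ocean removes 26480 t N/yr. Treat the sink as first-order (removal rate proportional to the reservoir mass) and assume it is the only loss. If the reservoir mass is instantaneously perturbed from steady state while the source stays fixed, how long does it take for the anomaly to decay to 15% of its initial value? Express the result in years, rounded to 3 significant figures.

For a linear reservoir the anomaly decays as exp(−t/τ) with τ = M/F = 1986/26480 = 0.07500 yr.
exp(−t/τ) = 0.15 ⇒ t = −τ ln(0.15) = 0.07500 × 1.897 = 0.1423 yr.

0.142 yr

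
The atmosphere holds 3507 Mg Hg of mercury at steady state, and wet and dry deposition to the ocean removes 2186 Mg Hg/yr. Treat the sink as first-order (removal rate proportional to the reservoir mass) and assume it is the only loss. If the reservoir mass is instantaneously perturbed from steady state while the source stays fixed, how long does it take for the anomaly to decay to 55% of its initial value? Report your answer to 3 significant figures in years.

0.959 yr

For a linear reservoir the anomaly decays as exp(−t/τ) with τ = M/F = 3507/2186 = 1.604 yr.
exp(−t/τ) = 0.55 ⇒ t = −τ ln(0.55) = 1.604 × 0.5978 = 0.9591 yr.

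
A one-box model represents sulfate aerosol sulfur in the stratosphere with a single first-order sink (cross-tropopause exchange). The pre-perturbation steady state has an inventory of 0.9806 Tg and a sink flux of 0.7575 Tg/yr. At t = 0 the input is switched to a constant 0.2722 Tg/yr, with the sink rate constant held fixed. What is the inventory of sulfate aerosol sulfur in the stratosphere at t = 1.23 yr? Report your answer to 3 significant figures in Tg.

τ = M₀/F₀ = 0.9806/0.7575 = 1.295 yr; rate constant k = 1/τ.
New steady state M_∞ = F₁/k = F₁·τ = 0.2722 × 1.295 = 0.35237 Tg.
M(t) = M_∞ + (M₀ − M_∞)·e^(−t/τ); t/τ = 1.23/1.295 = 0.9502, so e^(−t/τ) = 0.3867.
M(t) = 0.35237 + 0.6282 × 0.3867 = 0.59529 Tg.

0.595 Tg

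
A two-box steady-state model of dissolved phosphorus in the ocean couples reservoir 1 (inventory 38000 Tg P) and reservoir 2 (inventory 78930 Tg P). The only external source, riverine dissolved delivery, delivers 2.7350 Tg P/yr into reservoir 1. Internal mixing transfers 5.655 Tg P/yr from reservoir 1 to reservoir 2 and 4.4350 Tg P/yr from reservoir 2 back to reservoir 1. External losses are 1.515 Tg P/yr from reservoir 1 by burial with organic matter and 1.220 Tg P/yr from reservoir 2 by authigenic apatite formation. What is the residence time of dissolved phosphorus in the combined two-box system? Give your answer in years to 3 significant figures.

Residence time in the combined system uses the total inventory and the total *external* removal — internal exchanges between the two boxes cancel.
M_total = 38000 + 78930 = 116930 Tg P.
ΣF_external_out = 1.515 + 1.220 = 2.7350 Tg P/yr.
τ = M_total / ΣF_ext = 116930 / 2.7350 = 42750 yr.

42800 yr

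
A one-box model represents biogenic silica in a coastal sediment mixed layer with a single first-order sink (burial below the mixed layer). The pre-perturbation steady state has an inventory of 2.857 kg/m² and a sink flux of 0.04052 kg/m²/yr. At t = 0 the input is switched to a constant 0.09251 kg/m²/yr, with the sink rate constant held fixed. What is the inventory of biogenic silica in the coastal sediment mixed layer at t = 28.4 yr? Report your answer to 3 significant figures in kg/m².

The sink rate constant is k = F₀/M₀ = 0.04052/2.857 = 0.01418 yr⁻¹.
Solving dM/dt = F₁ − kM with M(0) = M₀ gives M(t) = F₁/k + (M₀ − F₁/k)·e^(−kt).
F₁/k = 0.09251/0.01418 = 6.5227 kg/m²; kt = 0.01418 × 28.4 = 0.4028, e^(−kt) = 0.6685.
M(28.4) = 6.5227 + (2.857 − 6.5227) × 0.6685 = 6.5227 − 2.450 = 4.0724 kg/m².

4.07 kg/m²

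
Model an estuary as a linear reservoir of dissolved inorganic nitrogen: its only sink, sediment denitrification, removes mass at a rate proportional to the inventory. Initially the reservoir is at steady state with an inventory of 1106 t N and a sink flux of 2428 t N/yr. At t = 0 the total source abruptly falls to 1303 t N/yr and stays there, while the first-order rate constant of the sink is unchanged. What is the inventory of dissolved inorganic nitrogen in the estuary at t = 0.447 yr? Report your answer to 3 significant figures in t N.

Residence time τ = M₀/F₀ = 0.4555 yr. The eventual steady state is M_∞ = M₀·(F₁/F₀) = 1106 × 1303/2428 = 593.54 t N.
The anomaly ΔM(t) = M(t) − M_∞ decays as ΔM₀·e^(−t/τ) with ΔM₀ = 1106 − 593.54 = 512.5 t N.
At t = 0.447 yr, e^(−t/τ) = e^(−0.9813) = 0.3748, so ΔM = 192.1 t N and M = 593.54 + 192.1 = 785.62 t N.

786 t N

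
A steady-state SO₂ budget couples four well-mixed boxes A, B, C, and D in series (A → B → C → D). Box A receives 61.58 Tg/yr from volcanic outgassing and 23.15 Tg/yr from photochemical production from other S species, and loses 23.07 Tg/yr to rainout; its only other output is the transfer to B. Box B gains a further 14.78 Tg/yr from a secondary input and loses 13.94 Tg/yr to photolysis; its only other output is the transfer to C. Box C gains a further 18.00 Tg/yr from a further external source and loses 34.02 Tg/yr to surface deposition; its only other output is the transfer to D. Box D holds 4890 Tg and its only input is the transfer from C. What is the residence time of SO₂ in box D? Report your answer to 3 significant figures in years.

Box A: F(A→B) = (61.58 + 23.15) − 23.07 = 61.660 Tg/yr.
Box B: F(B→C) = (61.660 + 14.78) − 13.94 = 62.500 Tg/yr.
Box C: F(C→D) = (62.500 + 18.00) − 34.02 = 46.480 Tg/yr.
Box D throughput = its input = 46.480 Tg/yr; τ = 4890 / 46.480 = 105.2 yr.

105 yr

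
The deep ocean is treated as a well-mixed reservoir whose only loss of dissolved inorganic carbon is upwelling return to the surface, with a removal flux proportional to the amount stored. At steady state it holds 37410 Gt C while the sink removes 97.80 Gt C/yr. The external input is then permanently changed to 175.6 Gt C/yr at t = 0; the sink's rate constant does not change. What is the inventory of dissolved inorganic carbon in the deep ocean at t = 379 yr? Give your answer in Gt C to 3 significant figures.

τ = M₀/F₀ = 37410/97.80 = 382.5 yr; rate constant k = 1/τ.
New steady state M_∞ = F₁/k = F₁·τ = 175.6 × 382.5 = 67170 Gt C.
M(t) = M_∞ + (M₀ − M_∞)·e^(−t/τ); t/τ = 379/382.5 = 0.9908, so e^(−t/τ) = 0.3713.
M(t) = 67170 − 29760 × 0.3713 = 56121 Gt C.

56100 Gt C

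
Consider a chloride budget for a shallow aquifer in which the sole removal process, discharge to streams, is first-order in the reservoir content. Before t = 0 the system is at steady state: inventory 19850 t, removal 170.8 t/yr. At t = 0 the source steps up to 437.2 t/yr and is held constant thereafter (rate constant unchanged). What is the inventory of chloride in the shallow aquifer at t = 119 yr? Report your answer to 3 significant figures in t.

39700 t

The sink rate constant is k = F₀/M₀ = 170.8/19850 = 0.008605 yr⁻¹.
Solving dM/dt = F₁ − kM with M(0) = M₀ gives M(t) = F₁/k + (M₀ − F₁/k)·e^(−kt).
F₁/k = 437.2/0.008605 = 50810 t; kt = 0.008605 × 119 = 1.024, e^(−kt) = 0.3592.
M(119) = 50810 + (19850 − 50810) × 0.3592 = 50810 − 11120 = 39690 t.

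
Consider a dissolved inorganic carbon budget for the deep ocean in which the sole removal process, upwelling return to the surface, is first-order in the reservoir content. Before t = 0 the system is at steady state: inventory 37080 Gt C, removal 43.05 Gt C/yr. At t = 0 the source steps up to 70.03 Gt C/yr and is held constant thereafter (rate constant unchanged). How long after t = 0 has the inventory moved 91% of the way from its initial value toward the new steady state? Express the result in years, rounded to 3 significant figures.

2070 yr

τ = M₀/F₀ = 37080/43.05 = 861.3 yr.
The remaining gap fraction is e^(−t/τ); 91% covered ⇒ e^(−t/τ) = 0.0900.
t = −τ ln(0.0900) = 861.3 × 2.408 = 2074 yr.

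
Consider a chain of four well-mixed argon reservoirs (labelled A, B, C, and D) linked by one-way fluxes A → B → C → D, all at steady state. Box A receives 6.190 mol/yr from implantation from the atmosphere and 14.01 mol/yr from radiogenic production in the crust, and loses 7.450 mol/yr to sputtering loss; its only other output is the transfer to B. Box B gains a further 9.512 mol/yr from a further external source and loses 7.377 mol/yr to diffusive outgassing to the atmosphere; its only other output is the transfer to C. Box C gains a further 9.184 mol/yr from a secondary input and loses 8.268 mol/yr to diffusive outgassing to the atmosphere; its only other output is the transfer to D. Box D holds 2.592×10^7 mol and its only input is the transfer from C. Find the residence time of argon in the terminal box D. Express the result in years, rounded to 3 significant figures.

Box A: F(A→B) = (6.190 + 14.01) − 7.450 = 12.750 mol/yr.
Box B: F(B→C) = (12.750 + 9.512) − 7.377 = 14.885 mol/yr.
Box C: F(C→D) = (14.885 + 9.184) − 8.268 = 15.801 mol/yr.
Box D throughput = its input = 15.801 mol/yr; τ = 2.592×10^7 / 15.801 = 1.640×10^6 yr.

1.64×10^6 yr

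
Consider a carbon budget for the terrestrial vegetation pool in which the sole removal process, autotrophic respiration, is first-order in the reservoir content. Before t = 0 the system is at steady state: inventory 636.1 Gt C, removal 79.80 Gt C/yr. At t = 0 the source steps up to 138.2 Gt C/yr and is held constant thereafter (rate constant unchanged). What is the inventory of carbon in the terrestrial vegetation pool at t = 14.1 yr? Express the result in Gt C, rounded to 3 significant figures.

1020 Gt C

The sink rate constant is k = F₀/M₀ = 79.80/636.1 = 0.1255 yr⁻¹.
Solving dM/dt = F₁ − kM with M(0) = M₀ gives M(t) = F₁/k + (M₀ − F₁/k)·e^(−kt).
F₁/k = 138.2/0.1255 = 1101.6 Gt C; kt = 0.1255 × 14.1 = 1.769, e^(−kt) = 0.1705.
M(14.1) = 1101.6 + (636.1 − 1101.6) × 0.1705 = 1101.6 − 79.38 = 1022.2 Gt C.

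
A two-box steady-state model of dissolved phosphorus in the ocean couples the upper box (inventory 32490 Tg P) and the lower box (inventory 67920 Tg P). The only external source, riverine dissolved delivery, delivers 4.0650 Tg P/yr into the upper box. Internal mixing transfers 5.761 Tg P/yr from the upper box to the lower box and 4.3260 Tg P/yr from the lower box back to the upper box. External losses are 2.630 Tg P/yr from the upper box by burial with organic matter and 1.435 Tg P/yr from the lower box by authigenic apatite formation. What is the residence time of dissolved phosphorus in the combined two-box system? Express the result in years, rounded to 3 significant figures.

24700 yr

Treat the two boxes together as one reservoir: the mixing fluxes between them are internal recycling, so τ = ΣM / Σ(external losses).
M_total = 32490 + 67920 = 100410 Tg P.
ΣF_external_out = 2.630 + 1.435 = 4.0650 Tg P/yr.
τ = M_total / ΣF_ext = 100410 / 4.0650 = 24700 yr.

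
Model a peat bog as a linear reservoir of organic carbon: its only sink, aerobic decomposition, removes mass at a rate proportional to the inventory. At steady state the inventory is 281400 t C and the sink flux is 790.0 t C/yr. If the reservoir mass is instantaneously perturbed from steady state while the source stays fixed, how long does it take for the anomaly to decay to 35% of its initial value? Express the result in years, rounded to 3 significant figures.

For a linear reservoir the anomaly decays as exp(−t/τ) with τ = M/F = 281400/790.0 = 356.2 yr.
exp(−t/τ) = 0.35 ⇒ t = −τ ln(0.35) = 356.2 × 1.050 = 373.9 yr.

374 yr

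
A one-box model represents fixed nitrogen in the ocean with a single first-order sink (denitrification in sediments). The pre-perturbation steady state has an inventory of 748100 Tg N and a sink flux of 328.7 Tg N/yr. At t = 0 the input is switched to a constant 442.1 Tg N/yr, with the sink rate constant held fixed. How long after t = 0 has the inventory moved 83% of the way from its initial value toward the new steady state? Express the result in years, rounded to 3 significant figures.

4030 yr

τ = M₀/F₀ = 748100/328.7 = 2276 yr.
The remaining gap fraction is e^(−t/τ); 83% covered ⇒ e^(−t/τ) = 0.170.
t = −τ ln(0.170) = 2276 × 1.772 = 4033 yr.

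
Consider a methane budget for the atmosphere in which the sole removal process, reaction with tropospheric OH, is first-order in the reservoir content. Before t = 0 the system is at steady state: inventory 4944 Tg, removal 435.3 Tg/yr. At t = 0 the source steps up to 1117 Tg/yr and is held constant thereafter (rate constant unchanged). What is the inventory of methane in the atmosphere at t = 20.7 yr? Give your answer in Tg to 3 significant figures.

11400 Tg

The sink rate constant is k = F₀/M₀ = 435.3/4944 = 0.08805 yr⁻¹.
Solving dM/dt = F₁ − kM with M(0) = M₀ gives M(t) = F₁/k + (M₀ − F₁/k)·e^(−kt).
F₁/k = 1117/0.08805 = 12687 Tg; kt = 0.08805 × 20.7 = 1.823, e^(−kt) = 0.1616.
M(20.7) = 12687 + (4944 − 12687) × 0.1616 = 12687 − 1251 = 11435 Tg.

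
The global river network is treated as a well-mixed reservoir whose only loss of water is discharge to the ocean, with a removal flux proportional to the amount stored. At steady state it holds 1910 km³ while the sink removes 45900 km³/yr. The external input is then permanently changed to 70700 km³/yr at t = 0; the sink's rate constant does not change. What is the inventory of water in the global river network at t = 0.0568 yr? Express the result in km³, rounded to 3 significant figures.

Residence time τ = M₀/F₀ = 0.04161 yr. The eventual steady state is M_∞ = M₀·(F₁/F₀) = 1910 × 70700/45900 = 2942.0 km³.
The anomaly ΔM(t) = M(t) − M_∞ decays as ΔM₀·e^(−t/τ) with ΔM₀ = 1910 − 2942.0 = −1032 km³.
At t = 0.0568 yr, e^(−t/τ) = e^(−1.365) = 0.2554, so ΔM = −263.6 km³ and M = 2942.0 − 263.6 = 2678.4 km³.

2680 km³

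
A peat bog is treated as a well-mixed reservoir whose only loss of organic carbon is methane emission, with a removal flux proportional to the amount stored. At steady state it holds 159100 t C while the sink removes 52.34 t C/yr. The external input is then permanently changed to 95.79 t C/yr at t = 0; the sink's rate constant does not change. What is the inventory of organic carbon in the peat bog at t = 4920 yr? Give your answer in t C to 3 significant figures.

265000 t C

The sink rate constant is k = F₀/M₀ = 52.34/159100 = 0.0003290 yr⁻¹.
Solving dM/dt = F₁ − kM with M(0) = M₀ gives M(t) = F₁/k + (M₀ − F₁/k)·e^(−kt).
F₁/k = 95.79/0.0003290 = 291180 t C; kt = 0.0003290 × 4920 = 1.619, e^(−kt) = 0.1982.
M(4920) = 291180 + (159100 − 291180) × 0.1982 = 291180 − 26180 = 265000 t C.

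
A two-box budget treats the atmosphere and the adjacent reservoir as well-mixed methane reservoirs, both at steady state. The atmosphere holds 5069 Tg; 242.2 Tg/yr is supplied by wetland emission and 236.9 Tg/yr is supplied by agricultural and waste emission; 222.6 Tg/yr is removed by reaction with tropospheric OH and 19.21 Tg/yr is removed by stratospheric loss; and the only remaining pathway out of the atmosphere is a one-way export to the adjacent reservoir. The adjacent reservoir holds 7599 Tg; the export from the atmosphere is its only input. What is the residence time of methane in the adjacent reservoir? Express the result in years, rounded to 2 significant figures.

Balance the atmosphere: ΣF_in = 242.2 + 236.9 = 479.10 Tg/yr.
Export to the adjacent reservoir = ΣF_in − (222.6 + 19.21) = 237.29 Tg/yr.
At steady state the output of the adjacent reservoir equals its input, 237.29 Tg/yr.
τ = M / F = 7599 / 237.29 = 32.02 yr.

32 yr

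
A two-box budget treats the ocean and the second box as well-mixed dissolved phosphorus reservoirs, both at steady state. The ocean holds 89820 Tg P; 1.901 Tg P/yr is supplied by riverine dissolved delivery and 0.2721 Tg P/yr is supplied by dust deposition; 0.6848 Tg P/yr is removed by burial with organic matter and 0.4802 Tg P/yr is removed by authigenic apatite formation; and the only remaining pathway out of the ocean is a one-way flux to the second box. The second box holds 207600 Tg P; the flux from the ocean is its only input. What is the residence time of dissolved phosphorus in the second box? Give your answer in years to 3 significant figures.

Balance the ocean: ΣF_in = 1.901 + 0.2721 = 2.1731 Tg P/yr.
Flux to the second box = ΣF_in − (0.6848 + 0.4802) = 1.0081 Tg P/yr.
At steady state the output of the second box equals its input, 1.0081 Tg P/yr.
τ = M / F = 207600 / 1.0081 = 205900 yr.

206000 yr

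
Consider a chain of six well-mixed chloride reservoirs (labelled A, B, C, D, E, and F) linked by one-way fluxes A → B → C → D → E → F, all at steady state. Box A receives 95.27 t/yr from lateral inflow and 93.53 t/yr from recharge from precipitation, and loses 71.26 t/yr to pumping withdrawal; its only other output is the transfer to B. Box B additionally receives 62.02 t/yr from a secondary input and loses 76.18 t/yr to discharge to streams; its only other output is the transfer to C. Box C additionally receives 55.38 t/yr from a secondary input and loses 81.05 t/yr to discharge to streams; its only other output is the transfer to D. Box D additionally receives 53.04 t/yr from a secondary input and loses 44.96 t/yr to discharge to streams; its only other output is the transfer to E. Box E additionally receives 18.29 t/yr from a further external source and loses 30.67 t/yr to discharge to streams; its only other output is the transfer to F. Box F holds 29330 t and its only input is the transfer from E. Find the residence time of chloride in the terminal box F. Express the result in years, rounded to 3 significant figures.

Box A: F(A→B) = (95.27 + 93.53) − 71.26 = 117.54 t/yr.
Box B: F(B→C) = (117.54 + 62.02) − 76.18 = 103.38 t/yr.
Box C: F(C→D) = (103.38 + 55.38) − 81.05 = 77.710 t/yr.
Box D: F(D→E) = (77.710 + 53.04) − 44.96 = 85.790 t/yr.
Box E: F(E→F) = (85.790 + 18.29) − 30.67 = 73.410 t/yr.
Box F throughput = its input = 73.410 t/yr; τ = 29330 / 73.410 = 399.5 yr.

400 yr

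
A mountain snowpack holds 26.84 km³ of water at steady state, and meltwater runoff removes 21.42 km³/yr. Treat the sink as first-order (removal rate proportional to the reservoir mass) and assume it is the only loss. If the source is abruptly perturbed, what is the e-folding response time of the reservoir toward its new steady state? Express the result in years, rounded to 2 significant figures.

1.3 yr

For a linear reservoir the response time equals the residence time τ = M/F.
τ = 26.84 / 21.42 = 1.253 yr.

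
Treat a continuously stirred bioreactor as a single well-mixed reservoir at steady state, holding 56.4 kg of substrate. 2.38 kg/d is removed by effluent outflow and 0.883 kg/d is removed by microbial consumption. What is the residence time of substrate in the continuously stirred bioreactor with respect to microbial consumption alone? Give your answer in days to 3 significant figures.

Residence time with respect to a single sink: τ = M / F_sink.
τ = 56.4 / 0.883 = 63.87 d.

63.9 d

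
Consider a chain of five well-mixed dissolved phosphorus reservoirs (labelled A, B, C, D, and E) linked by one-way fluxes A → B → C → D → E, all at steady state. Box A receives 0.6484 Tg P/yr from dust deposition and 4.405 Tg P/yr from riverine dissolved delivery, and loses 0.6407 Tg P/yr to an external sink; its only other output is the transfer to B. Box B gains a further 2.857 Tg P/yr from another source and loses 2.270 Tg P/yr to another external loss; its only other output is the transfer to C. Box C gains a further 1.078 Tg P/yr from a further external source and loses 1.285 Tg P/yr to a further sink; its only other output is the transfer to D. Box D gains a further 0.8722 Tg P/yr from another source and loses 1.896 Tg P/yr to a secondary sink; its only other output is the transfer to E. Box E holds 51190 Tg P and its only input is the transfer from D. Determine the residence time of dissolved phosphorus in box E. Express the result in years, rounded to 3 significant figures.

Box A: F(A→B) = (0.6484 + 4.405) − 0.6407 = 4.4127 Tg P/yr.
Box B: F(B→C) = (4.4127 + 2.857) − 2.270 = 4.9997 Tg P/yr.
Box C: F(C→D) = (4.9997 + 1.078) − 1.285 = 4.7927 Tg P/yr.
Box D: F(D→E) = (4.7927 + 0.8722) − 1.896 = 3.7689 Tg P/yr.
Box E throughput = its input = 3.7689 Tg P/yr; τ = 51190 / 3.7689 = 13580 yr.

13600 yr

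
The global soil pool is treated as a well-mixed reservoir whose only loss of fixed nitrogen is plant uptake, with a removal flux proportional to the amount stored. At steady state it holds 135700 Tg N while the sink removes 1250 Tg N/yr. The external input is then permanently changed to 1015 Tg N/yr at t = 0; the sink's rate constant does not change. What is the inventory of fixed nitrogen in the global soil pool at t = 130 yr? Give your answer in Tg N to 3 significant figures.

The sink rate constant is k = F₀/M₀ = 1250/135700 = 0.009211 yr⁻¹.
Solving dM/dt = F₁ − kM with M(0) = M₀ gives M(t) = F₁/k + (M₀ − F₁/k)·e^(−kt).
F₁/k = 1015/0.009211 = 110190 Tg N; kt = 0.009211 × 130 = 1.197, e^(−kt) = 0.3019.
M(130) = 110190 + (135700 − 110190) × 0.3019 = 110190 + 7703 = 117890 Tg N.

118000 Tg N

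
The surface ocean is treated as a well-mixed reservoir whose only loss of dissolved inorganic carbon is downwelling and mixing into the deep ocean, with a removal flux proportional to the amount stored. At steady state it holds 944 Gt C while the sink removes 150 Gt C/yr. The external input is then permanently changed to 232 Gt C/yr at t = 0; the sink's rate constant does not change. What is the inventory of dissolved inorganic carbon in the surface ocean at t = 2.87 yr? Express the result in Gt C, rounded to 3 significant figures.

τ = M₀/F₀ = 944/150 = 6.293 yr; rate constant k = 1/τ.
New steady state M_∞ = F₁/k = F₁·τ = 232 × 6.293 = 1460.1 Gt C.
M(t) = M_∞ + (M₀ − M_∞)·e^(−t/τ); t/τ = 2.87/6.293 = 0.4560, so e^(−t/τ) = 0.6338.
M(t) = 1460.1 − 516.1 × 0.6338 = 1133.0 Gt C.

1130 Gt C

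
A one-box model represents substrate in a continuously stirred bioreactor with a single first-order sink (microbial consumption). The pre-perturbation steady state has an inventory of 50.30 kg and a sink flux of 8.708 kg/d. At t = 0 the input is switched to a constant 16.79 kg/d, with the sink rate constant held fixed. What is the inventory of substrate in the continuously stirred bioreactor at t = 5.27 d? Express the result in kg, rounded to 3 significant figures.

Residence time τ = M₀/F₀ = 5.776 d. The eventual steady state is M_∞ = M₀·(F₁/F₀) = 50.30 × 16.79/8.708 = 96.984 kg.
The anomaly ΔM(t) = M(t) − M_∞ decays as ΔM₀·e^(−t/τ) with ΔM₀ = 50.30 − 96.984 = −46.68 kg.
At t = 5.27 d, e^(−t/τ) = e^(−0.9123) = 0.4016, so ΔM = −18.75 kg and M = 96.984 − 18.75 = 78.237 kg.

78.2 kg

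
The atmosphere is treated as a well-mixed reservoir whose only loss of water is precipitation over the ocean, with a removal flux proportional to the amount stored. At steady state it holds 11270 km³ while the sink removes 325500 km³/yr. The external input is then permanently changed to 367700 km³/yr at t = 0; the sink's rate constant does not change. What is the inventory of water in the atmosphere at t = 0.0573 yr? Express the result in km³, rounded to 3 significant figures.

12500 km³

The sink rate constant is k = F₀/M₀ = 325500/11270 = 28.88 yr⁻¹.
Solving dM/dt = F₁ − kM with M(0) = M₀ gives M(t) = F₁/k + (M₀ − F₁/k)·e^(−kt).
F₁/k = 367700/28.88 = 12731 km³; kt = 28.88 × 0.0573 = 1.655, e^(−kt) = 0.1911.
M(0.0573) = 12731 + (11270 − 12731) × 0.1911 = 12731 − 279.2 = 12452 km³.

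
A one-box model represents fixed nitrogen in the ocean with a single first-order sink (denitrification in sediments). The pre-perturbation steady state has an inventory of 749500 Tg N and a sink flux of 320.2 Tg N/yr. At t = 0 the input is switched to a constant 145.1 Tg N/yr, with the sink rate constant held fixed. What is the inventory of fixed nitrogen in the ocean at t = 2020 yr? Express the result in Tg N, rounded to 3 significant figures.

The sink rate constant is k = F₀/M₀ = 320.2/749500 = 0.0004272 yr⁻¹.
Solving dM/dt = F₁ − kM with M(0) = M₀ gives M(t) = F₁/k + (M₀ − F₁/k)·e^(−kt).
F₁/k = 145.1/0.0004272 = 339640 Tg N; kt = 0.0004272 × 2020 = 0.8630, e^(−kt) = 0.4219.
M(2020) = 339640 + (749500 − 339640) × 0.4219 = 339640 + 172900 = 512560 Tg N.

513000 Tg N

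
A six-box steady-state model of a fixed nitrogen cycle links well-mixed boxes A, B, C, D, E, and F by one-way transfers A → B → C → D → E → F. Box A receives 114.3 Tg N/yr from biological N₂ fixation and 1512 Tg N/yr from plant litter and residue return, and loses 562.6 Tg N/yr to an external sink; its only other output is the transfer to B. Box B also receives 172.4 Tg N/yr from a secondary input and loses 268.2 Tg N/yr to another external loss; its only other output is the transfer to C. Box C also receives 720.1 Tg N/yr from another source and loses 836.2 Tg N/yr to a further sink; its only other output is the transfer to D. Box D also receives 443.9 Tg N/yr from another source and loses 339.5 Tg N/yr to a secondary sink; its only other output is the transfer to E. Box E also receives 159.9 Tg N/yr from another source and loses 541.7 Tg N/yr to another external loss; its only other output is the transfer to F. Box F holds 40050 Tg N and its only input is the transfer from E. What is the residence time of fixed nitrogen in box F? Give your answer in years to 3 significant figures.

Box A: F(A→B) = (114.3 + 1512) − 562.6 = 1063.7 Tg N/yr.
Box B: F(B→C) = (1063.7 + 172.4) − 268.2 = 967.90 Tg N/yr.
Box C: F(C→D) = (967.90 + 720.1) − 836.2 = 851.80 Tg N/yr.
Box D: F(D→E) = (851.80 + 443.9) − 339.5 = 956.20 Tg N/yr.
Box E: F(E→F) = (956.20 + 159.9) − 541.7 = 574.40 Tg N/yr.
Box F throughput = its input = 574.40 Tg N/yr; τ = 40050 / 574.40 = 69.72 yr.

69.7 yr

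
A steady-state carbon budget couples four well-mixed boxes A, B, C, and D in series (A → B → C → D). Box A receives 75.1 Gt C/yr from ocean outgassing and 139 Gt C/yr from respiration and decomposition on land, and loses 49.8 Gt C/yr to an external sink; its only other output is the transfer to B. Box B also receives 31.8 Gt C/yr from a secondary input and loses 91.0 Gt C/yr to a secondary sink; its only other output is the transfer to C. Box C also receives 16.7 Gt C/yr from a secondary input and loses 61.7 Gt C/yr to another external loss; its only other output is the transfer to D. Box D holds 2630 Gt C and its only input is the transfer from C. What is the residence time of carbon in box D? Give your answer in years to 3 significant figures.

43.8 yr

Box A: F(A→B) = (75.1 + 139) − 49.8 = 164.30 Gt C/yr.
Box B: F(B→C) = (164.30 + 31.8) − 91.0 = 105.10 Gt C/yr.
Box C: F(C→D) = (105.10 + 16.7) − 61.7 = 60.100 Gt C/yr.
Box D throughput = its input = 60.100 Gt C/yr; τ = 2630 / 60.100 = 43.76 yr.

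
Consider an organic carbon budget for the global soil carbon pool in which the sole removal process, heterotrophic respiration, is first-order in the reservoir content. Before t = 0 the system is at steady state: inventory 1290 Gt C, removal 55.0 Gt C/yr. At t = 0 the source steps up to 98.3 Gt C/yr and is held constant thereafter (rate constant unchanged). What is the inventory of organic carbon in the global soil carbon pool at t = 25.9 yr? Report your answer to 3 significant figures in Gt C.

The sink rate constant is k = F₀/M₀ = 55.0/1290 = 0.04264 yr⁻¹.
Solving dM/dt = F₁ − kM with M(0) = M₀ gives M(t) = F₁/k + (M₀ − F₁/k)·e^(−kt).
F₁/k = 98.3/0.04264 = 2305.6 Gt C; kt = 0.04264 × 25.9 = 1.104, e^(−kt) = 0.3315.
M(25.9) = 2305.6 + (1290 − 2305.6) × 0.3315 = 2305.6 − 336.6 = 1969.0 Gt C.

1970 Gt C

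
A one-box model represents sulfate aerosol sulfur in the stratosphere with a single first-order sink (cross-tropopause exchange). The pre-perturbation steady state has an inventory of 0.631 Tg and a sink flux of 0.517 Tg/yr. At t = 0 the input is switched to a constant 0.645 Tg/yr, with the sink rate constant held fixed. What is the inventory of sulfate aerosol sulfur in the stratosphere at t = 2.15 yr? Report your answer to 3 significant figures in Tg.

τ = M₀/F₀ = 0.631/0.517 = 1.221 yr; rate constant k = 1/τ.
New steady state M_∞ = F₁/k = F₁·τ = 0.645 × 1.221 = 0.78722 Tg.
M(t) = M_∞ + (M₀ − M_∞)·e^(−t/τ); t/τ = 2.15/1.221 = 1.762, so e^(−t/τ) = 0.1718.
M(t) = 0.78722 − 0.1562 × 0.1718 = 0.76039 Tg.

0.760 Tg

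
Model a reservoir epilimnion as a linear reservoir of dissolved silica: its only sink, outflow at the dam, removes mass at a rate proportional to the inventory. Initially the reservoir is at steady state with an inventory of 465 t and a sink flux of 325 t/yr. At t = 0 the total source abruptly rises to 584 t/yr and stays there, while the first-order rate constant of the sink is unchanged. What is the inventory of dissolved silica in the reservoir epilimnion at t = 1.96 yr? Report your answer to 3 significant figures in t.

741 t

The sink rate constant is k = F₀/M₀ = 325/465 = 0.6989 yr⁻¹.
Solving dM/dt = F₁ − kM with M(0) = M₀ gives M(t) = F₁/k + (M₀ − F₁/k)·e^(−kt).
F₁/k = 584/0.6989 = 835.57 t; kt = 0.6989 × 1.96 = 1.370, e^(−kt) = 0.2541.
M(1.96) = 835.57 + (465 − 835.57) × 0.2541 = 835.57 − 94.17 = 741.39 t.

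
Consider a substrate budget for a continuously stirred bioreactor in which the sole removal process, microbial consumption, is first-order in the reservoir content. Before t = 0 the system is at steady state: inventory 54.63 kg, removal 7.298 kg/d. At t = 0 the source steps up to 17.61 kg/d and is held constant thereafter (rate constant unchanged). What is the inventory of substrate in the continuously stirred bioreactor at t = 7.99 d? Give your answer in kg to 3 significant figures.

105 kg

τ = M₀/F₀ = 54.63/7.298 = 7.486 d; rate constant k = 1/τ.
New steady state M_∞ = F₁/k = F₁·τ = 17.61 × 7.486 = 131.82 kg.
M(t) = M_∞ + (M₀ − M_∞)·e^(−t/τ); t/τ = 7.99/7.486 = 1.067, so e^(−t/τ) = 0.3439.
M(t) = 131.82 − 77.19 × 0.3439 = 105.27 kg.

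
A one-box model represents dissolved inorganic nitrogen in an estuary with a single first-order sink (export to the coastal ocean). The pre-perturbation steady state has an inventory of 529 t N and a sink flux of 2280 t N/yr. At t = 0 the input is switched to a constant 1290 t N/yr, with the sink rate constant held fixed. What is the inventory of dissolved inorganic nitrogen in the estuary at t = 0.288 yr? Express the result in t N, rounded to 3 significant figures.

The sink rate constant is k = F₀/M₀ = 2280/529 = 4.310 yr⁻¹.
Solving dM/dt = F₁ − kM with M(0) = M₀ gives M(t) = F₁/k + (M₀ − F₁/k)·e^(−kt).
F₁/k = 1290/4.310 = 299.30 t N; kt = 4.310 × 0.288 = 1.241, e^(−kt) = 0.2890.
M(0.288) = 299.30 + (529 − 299.30) × 0.2890 = 299.30 + 66.39 = 365.69 t N.

366 t N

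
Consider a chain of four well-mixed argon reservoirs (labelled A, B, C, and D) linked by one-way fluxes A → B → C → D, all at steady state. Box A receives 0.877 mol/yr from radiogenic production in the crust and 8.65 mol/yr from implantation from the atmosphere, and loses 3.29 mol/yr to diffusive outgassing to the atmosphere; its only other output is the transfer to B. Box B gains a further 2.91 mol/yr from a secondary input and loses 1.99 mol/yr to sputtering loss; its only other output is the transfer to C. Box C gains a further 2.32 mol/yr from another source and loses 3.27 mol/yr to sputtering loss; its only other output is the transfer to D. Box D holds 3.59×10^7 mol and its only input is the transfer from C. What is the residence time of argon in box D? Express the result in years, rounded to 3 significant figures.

Box A: F(A→B) = (0.877 + 8.65) − 3.29 = 6.2370 mol/yr.
Box B: F(B→C) = (6.2370 + 2.91) − 1.99 = 7.1570 mol/yr.
Box C: F(C→D) = (7.1570 + 2.32) − 3.27 = 6.2070 mol/yr.
Box D throughput = its input = 6.2070 mol/yr; τ = 3.59×10^7 / 6.2070 = 5.784×10^6 yr.

5.78×10^6 yr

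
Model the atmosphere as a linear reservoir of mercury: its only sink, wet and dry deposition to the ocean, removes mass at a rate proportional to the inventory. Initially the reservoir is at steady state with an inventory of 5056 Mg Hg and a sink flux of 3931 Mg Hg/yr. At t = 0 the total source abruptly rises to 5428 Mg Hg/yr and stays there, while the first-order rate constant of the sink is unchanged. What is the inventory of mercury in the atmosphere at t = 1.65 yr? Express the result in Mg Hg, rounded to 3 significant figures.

6450 Mg Hg

The sink rate constant is k = F₀/M₀ = 3931/5056 = 0.7775 yr⁻¹.
Solving dM/dt = F₁ − kM with M(0) = M₀ gives M(t) = F₁/k + (M₀ − F₁/k)·e^(−kt).
F₁/k = 5428/0.7775 = 6981.4 Mg Hg; kt = 0.7775 × 1.65 = 1.283, e^(−kt) = 0.2772.
M(1.65) = 6981.4 + (5056 − 6981.4) × 0.2772 = 6981.4 − 533.8 = 6447.6 Mg Hg.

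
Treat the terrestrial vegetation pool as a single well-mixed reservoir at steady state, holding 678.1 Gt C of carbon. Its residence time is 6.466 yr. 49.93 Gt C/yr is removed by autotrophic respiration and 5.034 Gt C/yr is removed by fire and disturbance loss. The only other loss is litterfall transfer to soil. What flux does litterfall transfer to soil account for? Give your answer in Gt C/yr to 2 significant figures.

Total removal F = M/τ = 678.1 / 6.466 = 104.9 Gt C/yr.
Litterfall transfer to soil = F − (49.93 + 5.034) = 104.9 − 54.96 = 49.91 Gt C/yr.

50 Gt C/yr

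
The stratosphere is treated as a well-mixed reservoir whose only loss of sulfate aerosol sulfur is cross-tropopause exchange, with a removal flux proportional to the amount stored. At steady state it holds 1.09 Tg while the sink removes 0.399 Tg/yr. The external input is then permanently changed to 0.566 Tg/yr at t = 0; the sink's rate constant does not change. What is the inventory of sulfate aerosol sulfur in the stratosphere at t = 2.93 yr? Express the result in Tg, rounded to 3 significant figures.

The sink rate constant is k = F₀/M₀ = 0.399/1.09 = 0.3661 yr⁻¹.
Solving dM/dt = F₁ − kM with M(0) = M₀ gives M(t) = F₁/k + (M₀ − F₁/k)·e^(−kt).
F₁/k = 0.566/0.3661 = 1.5462 Tg; kt = 0.3661 × 2.93 = 1.073, e^(−kt) = 0.3421.
M(2.93) = 1.5462 + (1.09 − 1.5462) × 0.3421 = 1.5462 − 0.1561 = 1.3901 Tg.

1.39 Tg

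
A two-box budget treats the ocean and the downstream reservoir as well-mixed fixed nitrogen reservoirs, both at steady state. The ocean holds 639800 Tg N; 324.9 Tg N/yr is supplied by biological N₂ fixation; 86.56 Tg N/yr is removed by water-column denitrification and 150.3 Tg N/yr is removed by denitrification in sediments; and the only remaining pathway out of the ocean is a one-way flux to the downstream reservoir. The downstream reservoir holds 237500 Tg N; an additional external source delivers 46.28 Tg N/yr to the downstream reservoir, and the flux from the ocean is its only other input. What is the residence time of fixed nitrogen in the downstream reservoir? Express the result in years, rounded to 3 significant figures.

Balance the ocean: ΣF_in = 324.90 Tg N/yr.
Flux to the downstream reservoir = ΣF_in − (86.56 + 150.3) = 88.040 Tg N/yr.
Total input to the downstream reservoir = 88.040 + 46.28 = 134.32 Tg N/yr; at steady state this equals its total output.
τ = M / F = 237500 / 134.32 = 1768 yr.

1770 yr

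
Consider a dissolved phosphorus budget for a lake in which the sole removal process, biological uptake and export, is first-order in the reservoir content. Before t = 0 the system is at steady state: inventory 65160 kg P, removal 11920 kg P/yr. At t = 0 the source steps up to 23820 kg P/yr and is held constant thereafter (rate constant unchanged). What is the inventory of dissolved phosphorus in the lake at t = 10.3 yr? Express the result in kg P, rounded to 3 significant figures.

120000 kg P

Residence time τ = M₀/F₀ = 5.466 yr. The eventual steady state is M_∞ = M₀·(F₁/F₀) = 65160 × 23820/11920 = 130210 kg P.
The anomaly ΔM(t) = M(t) − M_∞ decays as ΔM₀·e^(−t/τ) with ΔM₀ = 65160 − 130210 = −65050 kg P.
At t = 10.3 yr, e^(−t/τ) = e^(−1.884) = 0.1519, so ΔM = −9884 kg P and M = 130210 − 9884 = 120330 kg P.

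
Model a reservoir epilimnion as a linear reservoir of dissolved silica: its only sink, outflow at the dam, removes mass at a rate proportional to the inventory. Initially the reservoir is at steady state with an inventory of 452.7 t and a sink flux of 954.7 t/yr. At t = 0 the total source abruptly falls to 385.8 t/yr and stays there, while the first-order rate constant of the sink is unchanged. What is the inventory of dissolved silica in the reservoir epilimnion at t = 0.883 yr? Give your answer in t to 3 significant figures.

225 t

The sink rate constant is k = F₀/M₀ = 954.7/452.7 = 2.109 yr⁻¹.
Solving dM/dt = F₁ − kM with M(0) = M₀ gives M(t) = F₁/k + (M₀ − F₁/k)·e^(−kt).
F₁/k = 385.8/2.109 = 182.94 t; kt = 2.109 × 0.883 = 1.862, e^(−kt) = 0.1553.
M(0.883) = 182.94 + (452.7 − 182.94) × 0.1553 = 182.94 + 41.90 = 224.84 t.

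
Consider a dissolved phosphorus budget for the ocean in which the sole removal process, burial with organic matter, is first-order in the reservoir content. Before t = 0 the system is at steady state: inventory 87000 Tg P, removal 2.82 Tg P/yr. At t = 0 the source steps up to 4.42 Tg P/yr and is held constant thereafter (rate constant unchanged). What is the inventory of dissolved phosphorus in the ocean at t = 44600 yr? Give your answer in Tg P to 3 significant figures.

Residence time τ = M₀/F₀ = 30850 yr. The eventual steady state is M_∞ = M₀·(F₁/F₀) = 87000 × 4.42/2.82 = 136360 Tg P.
The anomaly ΔM(t) = M(t) − M_∞ decays as ΔM₀·e^(−t/τ) with ΔM₀ = 87000 − 136360 = −49360 Tg P.
At t = 44600 yr, e^(−t/τ) = e^(−1.446) = 0.2356, so ΔM = −11630 Tg P and M = 136360 − 11630 = 124730 Tg P.

125000 Tg P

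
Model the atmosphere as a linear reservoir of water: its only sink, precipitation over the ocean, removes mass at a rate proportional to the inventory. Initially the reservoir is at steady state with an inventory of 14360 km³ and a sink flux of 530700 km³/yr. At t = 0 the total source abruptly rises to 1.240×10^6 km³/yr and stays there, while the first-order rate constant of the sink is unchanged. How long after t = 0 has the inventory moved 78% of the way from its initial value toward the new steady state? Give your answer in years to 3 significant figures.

τ = M₀/F₀ = 14360/530700 = 0.02706 yr.
The remaining gap fraction is e^(−t/τ); 78% covered ⇒ e^(−t/τ) = 0.220.
t = −τ ln(0.220) = 0.02706 × 1.514 = 0.04097 yr.

0.0410 yr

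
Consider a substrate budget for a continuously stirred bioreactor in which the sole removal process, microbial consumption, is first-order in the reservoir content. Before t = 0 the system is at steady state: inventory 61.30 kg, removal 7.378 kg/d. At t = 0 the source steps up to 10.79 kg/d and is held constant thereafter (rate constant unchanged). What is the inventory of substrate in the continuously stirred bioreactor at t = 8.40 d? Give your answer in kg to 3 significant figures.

τ = M₀/F₀ = 61.30/7.378 = 8.308 d; rate constant k = 1/τ.
New steady state M_∞ = F₁/k = F₁·τ = 10.79 × 8.308 = 89.649 kg.
M(t) = M_∞ + (M₀ − M_∞)·e^(−t/τ); t/τ = 8.40/8.308 = 1.011, so e^(−t/τ) = 0.3638.
M(t) = 89.649 − 28.35 × 0.3638 = 79.334 kg.

79.3 kg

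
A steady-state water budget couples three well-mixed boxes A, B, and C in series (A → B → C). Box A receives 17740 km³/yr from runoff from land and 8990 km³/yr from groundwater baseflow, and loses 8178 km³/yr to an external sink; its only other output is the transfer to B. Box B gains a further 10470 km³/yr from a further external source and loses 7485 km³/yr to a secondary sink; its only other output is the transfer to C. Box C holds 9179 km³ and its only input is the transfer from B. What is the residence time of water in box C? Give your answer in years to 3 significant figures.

0.426 yr

Box A: F(A→B) = (17740 + 8990) − 8178 = 18552 km³/yr.
Box B: F(B→C) = (18552 + 10470) − 7485 = 21537 km³/yr.
Box C throughput = its input = 21537 km³/yr; τ = 9179 / 21537 = 0.4262 yr.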